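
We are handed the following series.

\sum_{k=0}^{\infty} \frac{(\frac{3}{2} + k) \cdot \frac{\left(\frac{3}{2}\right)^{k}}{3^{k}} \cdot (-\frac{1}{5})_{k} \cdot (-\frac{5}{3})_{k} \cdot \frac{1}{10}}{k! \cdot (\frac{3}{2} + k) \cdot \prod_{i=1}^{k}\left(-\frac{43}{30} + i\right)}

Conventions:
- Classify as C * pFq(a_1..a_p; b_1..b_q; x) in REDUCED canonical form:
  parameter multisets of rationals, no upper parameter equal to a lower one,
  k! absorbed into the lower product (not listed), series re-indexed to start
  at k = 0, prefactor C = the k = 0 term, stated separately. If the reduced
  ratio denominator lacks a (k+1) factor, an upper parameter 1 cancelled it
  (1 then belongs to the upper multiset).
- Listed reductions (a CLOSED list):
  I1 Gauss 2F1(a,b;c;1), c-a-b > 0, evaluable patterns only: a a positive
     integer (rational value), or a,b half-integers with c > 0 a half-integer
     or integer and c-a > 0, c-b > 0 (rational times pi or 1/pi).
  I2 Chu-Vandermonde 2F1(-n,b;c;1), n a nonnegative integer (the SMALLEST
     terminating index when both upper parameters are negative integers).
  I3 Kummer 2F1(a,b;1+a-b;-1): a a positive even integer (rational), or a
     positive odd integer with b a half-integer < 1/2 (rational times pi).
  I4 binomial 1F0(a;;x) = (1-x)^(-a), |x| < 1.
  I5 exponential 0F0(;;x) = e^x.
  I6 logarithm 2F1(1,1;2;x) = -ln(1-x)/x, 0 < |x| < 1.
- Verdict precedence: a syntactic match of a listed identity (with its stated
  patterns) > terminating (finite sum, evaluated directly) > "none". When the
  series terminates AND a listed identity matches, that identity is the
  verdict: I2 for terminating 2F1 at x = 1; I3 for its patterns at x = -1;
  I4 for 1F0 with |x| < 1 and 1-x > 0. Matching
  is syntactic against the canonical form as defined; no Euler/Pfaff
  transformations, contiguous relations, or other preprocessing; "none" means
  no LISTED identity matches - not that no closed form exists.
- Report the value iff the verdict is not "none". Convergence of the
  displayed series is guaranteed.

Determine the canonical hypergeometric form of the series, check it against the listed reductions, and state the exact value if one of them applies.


The tell: t_0 = \frac{1}{10} here, and the lower running product (prefactor 1/10) is a rising factorial.
Step ratio: r(k) = \frac{1}{2} * (k-\frac{5}{3}) (k-\frac{1}{5}) / [(k-\frac{13}{30}) (k+1)] - rational in k. x = \frac{1}{2}; t_0 = \frac{1}{10}; negate the roots.

This is \frac{1}{10} * 2F1(-\frac{5}{3}, -\frac{1}{5}; -\frac{13}{30}; \frac{1}{2}) in reduced canonical form. Verdict: none - at argument \frac{1}{2} the multisets {-\frac{5}{3}, -\frac{1}{5}} ; {-\frac{13}{30}} match no listed identity.


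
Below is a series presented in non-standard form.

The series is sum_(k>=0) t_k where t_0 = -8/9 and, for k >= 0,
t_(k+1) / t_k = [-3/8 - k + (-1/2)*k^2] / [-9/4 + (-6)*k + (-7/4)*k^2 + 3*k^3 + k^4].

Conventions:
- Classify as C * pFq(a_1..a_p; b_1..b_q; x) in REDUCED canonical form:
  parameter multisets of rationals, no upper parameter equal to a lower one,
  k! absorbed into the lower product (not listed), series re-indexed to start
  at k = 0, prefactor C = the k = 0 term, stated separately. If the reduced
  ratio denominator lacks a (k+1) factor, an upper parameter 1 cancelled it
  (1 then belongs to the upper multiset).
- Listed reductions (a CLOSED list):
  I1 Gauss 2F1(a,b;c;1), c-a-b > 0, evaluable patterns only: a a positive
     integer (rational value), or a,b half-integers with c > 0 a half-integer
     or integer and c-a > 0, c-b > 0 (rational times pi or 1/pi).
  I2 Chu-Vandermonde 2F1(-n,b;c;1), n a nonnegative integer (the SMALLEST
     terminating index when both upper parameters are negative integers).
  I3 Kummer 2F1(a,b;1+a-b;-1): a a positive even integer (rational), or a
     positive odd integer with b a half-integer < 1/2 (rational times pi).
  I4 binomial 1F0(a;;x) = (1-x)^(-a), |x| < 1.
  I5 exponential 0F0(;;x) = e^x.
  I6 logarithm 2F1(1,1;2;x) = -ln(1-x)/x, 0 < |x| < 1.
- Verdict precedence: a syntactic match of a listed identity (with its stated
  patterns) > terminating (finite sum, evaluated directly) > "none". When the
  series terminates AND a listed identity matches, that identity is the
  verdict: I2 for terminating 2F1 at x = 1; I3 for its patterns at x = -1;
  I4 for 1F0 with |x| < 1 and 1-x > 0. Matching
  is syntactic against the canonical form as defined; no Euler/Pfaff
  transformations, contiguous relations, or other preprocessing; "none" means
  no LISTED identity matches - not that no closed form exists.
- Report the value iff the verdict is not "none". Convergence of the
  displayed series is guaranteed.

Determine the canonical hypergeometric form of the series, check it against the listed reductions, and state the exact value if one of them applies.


Key step: t_0 = -8/9 here, and the ratio is unreduced: k + 1/2 divides both sides (C = -8/9).
Term ratio: r(k) = (-1/2) * (k+3/2) / [(k-3/2) (k+3) (k+1)] - poly over poly, x = (-1/2) from leading terms; C = -8/9 at k = 0.

With C = -8/9: the canonical form is 1F2(3/2; -3/2, 3; -1/2). Verdict: none - this 1F2 at x = -1/2 matches no listed pattern, and upper {3/2} holds no stopper.


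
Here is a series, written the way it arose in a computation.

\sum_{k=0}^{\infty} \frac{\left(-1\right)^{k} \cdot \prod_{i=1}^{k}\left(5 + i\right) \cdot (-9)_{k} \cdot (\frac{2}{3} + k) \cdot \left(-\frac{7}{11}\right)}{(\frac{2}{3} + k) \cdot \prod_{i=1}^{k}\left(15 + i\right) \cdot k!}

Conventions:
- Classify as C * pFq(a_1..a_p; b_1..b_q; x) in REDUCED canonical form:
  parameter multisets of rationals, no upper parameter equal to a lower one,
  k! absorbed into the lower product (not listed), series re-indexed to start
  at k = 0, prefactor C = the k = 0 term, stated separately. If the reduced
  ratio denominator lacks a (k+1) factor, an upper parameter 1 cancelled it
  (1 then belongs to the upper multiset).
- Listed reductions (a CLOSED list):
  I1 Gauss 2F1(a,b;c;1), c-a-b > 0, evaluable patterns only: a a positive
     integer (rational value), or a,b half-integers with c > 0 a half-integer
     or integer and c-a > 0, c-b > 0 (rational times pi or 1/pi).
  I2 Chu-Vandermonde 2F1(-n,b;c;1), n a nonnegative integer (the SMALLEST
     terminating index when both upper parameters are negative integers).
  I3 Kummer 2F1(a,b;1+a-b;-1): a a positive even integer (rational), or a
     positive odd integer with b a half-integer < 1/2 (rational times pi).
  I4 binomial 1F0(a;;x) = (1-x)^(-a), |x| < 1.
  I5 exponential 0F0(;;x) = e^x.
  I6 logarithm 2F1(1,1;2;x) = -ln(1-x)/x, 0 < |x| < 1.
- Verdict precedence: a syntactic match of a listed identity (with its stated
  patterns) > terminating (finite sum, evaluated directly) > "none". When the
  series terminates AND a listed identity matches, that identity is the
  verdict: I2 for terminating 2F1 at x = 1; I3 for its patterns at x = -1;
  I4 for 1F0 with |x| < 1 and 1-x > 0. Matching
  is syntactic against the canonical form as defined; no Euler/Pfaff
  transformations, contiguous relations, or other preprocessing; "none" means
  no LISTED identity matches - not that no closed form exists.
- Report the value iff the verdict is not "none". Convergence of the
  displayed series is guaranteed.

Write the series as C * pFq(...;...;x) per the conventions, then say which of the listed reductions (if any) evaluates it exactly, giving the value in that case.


Prefactor -\frac{7}{11}, argument -1: 2F1 with upper {-9, 6} over lower {16}. Verdict: Kummer's theorem (I3) fires (x = -1; c = 16 equals 1+a-b for upper {-9, 6}: listed pattern). Value: -\frac{637}{44}.

Structural cue: from the first term -\frac{7}{11}: the factor k + 2/3 cancels (top and bottom), leaving prefactor -7/11.
Term ratio: r(k) = -1 * (k-9) (k+6) / [(k+16) (k+1)] - poly over poly, x = -1 from leading terms; C = -\frac{7}{11} at k = 0.


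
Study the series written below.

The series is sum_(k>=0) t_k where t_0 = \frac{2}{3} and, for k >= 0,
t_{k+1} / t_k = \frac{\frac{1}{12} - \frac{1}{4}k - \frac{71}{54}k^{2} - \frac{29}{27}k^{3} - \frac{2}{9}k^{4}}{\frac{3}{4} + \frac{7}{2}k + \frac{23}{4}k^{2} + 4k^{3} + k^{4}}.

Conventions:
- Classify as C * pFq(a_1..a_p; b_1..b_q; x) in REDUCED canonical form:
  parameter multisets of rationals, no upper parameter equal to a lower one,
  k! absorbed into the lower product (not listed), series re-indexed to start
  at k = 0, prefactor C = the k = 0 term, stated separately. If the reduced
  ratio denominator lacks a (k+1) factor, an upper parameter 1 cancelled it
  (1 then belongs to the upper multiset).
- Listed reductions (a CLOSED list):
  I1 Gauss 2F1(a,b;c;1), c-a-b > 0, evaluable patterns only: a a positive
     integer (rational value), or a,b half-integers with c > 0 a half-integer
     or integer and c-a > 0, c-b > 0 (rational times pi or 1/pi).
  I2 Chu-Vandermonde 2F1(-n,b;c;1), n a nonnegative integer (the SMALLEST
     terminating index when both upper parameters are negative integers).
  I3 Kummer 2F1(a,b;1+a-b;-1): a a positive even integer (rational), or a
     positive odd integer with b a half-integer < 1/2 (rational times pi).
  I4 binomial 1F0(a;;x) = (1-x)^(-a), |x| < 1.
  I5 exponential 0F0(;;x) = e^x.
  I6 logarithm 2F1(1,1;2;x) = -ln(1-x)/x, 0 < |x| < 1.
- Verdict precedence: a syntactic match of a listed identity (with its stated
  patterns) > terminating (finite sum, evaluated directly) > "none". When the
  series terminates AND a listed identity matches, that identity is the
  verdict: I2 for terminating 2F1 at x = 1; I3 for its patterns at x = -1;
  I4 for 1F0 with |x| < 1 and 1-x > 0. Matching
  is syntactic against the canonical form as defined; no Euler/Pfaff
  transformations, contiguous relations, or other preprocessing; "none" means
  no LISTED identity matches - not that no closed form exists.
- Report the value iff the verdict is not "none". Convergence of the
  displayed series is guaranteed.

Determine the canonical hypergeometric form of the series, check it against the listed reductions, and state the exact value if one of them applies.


Classification (C = \frac{2}{3}): 2F1 with upper {-\frac{1}{6}, 3}, lower {1}, argument x = -\frac{2}{9}. Verdict: none. Every listed pattern misses the 2F1 form at -\frac{2}{9}, upper {-\frac{1}{6}, 3}.

Structural cue: t_0 = \frac{2}{3} here, and factor the ratio over Q (C = 2/3): negated roots = parameters.
Step ratio: r(k) = -\frac{2}{9} * (k-\frac{1}{6}) (k+3) / [(k+1) (k+1)] - rational; roots negated = parameters, x = -\frac{2}{9}, C = \frac{2}{3}.


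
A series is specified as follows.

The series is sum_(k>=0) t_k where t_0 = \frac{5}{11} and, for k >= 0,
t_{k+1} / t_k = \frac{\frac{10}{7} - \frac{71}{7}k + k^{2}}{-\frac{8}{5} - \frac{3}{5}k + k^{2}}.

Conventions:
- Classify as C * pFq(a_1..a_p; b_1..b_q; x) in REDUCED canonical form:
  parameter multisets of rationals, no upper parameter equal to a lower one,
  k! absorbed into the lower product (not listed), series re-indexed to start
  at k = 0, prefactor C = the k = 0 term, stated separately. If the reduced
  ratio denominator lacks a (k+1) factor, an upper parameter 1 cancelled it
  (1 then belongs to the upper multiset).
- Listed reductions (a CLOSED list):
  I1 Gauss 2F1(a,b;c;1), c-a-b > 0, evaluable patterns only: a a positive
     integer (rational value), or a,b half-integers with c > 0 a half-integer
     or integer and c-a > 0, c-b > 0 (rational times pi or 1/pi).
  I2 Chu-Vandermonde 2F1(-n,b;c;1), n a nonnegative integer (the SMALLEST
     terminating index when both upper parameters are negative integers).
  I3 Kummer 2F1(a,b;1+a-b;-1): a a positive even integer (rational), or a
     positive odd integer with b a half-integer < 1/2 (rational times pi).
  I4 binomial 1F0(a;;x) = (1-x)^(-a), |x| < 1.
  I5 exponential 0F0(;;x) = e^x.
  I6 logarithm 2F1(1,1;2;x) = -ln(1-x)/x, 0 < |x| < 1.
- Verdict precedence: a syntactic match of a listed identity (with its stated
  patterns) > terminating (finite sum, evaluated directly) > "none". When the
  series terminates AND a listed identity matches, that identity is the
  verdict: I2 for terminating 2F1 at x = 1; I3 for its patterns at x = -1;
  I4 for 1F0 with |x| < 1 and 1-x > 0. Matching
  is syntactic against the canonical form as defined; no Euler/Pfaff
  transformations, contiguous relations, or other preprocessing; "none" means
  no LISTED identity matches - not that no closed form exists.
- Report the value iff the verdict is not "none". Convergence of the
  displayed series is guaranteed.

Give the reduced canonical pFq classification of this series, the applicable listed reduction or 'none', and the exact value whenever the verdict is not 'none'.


With C = \frac{5}{11}: the canonical form is 2F1(-10, -\frac{1}{7}; -\frac{8}{5}; 1). Verdict: the Chu-Vandermonde identity I2 matches (terminating 2F1 at x = 1 with n = 10, b = -1/7, c = -\frac{8}{5}). Hence: \frac{925720000035}{1609543968802}.

Key observation: x = 1 and the expanded ratio factors over Q; prefactor 5/11, roots give parameters.
Step ratio: r(k) = 1 * (k-10) (k-\frac{1}{7}) / [(k-\frac{8}{5}) (k+1)] - poly over poly, x = 1 from leading terms; C = \frac{5}{11} at k = 0.


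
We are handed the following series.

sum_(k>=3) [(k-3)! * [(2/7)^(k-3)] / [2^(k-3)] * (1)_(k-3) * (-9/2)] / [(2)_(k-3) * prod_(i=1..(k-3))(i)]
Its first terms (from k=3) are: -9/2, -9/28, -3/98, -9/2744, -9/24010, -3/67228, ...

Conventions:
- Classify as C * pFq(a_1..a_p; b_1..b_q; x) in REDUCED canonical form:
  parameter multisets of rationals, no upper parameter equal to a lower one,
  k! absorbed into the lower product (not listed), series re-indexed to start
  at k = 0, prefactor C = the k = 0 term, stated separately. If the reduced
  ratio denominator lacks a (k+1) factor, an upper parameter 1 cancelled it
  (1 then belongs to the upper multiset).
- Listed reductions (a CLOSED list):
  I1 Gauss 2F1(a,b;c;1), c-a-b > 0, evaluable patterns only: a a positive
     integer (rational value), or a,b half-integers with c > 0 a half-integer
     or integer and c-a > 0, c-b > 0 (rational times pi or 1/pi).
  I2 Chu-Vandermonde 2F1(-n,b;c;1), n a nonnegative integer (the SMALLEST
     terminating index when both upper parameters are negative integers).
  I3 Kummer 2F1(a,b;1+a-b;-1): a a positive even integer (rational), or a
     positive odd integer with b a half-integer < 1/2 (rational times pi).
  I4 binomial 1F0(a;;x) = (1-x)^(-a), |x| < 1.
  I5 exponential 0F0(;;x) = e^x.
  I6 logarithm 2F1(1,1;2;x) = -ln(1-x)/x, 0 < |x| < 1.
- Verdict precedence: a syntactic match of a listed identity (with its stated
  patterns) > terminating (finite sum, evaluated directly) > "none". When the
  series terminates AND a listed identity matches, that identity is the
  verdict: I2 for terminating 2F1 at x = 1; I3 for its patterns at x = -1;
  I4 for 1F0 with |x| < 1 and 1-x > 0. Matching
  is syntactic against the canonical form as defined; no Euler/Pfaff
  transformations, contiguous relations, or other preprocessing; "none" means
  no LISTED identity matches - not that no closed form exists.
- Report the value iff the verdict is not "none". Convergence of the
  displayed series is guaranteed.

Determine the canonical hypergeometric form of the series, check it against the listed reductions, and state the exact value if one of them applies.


With C = -9/2: the canonical form is 2F1(1, 1; 2; 1/7). Verdict (x = 1/7): the logarithmic series (I6) applies (the logarithm: parameters (1,1;2), x = 1/7). Exact value: (63/2) * ln(6/7).

Structural cue: t_0 = -9/2 here, and the two k-th powers (C = -9/2, x = 1/7) combine into one argument.
Adjacent-term ratio: r(k) = (1/7) * (k+1) (k+1) / [(k+2) (k+1)] - rational in k, leading ratio (1/7); with t_0 = -9/2, classification follows.


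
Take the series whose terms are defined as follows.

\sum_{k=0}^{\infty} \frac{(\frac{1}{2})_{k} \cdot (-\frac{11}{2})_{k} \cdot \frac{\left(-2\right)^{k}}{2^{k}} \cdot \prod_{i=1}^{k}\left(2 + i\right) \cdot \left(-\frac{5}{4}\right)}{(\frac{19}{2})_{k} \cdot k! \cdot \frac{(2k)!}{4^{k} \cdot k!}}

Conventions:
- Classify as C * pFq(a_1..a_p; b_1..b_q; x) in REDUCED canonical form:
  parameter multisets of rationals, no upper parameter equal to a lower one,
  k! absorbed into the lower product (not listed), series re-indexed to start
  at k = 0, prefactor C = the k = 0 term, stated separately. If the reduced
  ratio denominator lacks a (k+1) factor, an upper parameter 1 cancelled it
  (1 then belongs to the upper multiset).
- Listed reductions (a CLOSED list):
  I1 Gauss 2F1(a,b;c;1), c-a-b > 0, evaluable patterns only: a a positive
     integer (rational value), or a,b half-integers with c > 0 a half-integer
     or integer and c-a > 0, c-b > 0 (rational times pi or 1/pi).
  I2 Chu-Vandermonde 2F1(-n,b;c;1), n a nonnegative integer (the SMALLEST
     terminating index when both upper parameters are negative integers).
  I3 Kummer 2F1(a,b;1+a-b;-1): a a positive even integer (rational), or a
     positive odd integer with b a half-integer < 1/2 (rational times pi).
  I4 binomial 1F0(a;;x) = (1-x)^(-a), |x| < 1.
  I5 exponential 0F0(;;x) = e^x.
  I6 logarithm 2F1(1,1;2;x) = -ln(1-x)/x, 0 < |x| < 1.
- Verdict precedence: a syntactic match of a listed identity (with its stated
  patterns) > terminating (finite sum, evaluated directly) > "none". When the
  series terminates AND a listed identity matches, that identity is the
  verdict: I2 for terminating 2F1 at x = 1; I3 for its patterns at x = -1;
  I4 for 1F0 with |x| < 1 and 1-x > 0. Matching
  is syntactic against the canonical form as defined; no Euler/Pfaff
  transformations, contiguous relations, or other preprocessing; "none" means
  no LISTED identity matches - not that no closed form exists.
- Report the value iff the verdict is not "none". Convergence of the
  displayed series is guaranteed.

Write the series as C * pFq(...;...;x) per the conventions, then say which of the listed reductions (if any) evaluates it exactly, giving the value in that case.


The tell: from the first term -\frac{5}{4}: the two k-th powers (C = -5/4, x = -1) combine into one argument.
Ratio: r(k) = -1 * (k-\frac{11}{2}) (k+3) / [(k+\frac{19}{2}) (k+1)] - rational in k, leading ratio -1; with t_0 = -\frac{5}{4}, classification follows.

x = -1 here; the reduced form reads 2F1, upper {-\frac{11}{2}, 3}, lower {\frac{19}{2}}, C = -\frac{5}{4}. Verdict (x = -1): Kummer (I3) applies (x = -1; c = \frac{19}{2} equals 1+a-b for upper {-\frac{11}{2}, 3}: listed pattern). Value: \left(-\frac{546975}{262144}\right) \cdot \pi.


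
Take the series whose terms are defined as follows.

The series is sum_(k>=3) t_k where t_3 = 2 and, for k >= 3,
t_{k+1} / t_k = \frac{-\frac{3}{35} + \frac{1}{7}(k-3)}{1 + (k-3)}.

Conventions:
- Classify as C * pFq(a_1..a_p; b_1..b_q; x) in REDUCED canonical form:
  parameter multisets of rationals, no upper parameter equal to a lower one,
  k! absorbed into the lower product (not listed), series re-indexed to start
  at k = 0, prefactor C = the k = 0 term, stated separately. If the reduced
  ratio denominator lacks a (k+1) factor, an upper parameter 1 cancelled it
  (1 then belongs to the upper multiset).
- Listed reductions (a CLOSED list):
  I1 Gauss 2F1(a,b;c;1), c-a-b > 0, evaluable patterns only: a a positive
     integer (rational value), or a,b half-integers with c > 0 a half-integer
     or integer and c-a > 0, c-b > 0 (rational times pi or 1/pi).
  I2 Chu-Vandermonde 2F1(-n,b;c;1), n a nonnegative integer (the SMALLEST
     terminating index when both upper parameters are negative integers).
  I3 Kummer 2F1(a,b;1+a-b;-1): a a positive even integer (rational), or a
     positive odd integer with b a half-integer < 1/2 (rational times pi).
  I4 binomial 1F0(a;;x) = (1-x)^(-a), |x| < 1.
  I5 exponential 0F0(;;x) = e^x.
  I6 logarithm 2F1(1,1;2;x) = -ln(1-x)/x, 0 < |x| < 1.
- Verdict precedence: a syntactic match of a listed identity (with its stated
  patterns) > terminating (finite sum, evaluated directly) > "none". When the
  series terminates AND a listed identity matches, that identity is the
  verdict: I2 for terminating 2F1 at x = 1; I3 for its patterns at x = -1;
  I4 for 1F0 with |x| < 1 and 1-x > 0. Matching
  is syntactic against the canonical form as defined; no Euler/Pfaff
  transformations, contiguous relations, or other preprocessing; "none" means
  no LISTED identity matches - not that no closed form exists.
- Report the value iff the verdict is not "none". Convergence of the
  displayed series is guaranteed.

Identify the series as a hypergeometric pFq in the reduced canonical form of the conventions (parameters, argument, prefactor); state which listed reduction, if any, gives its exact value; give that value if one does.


The tell: t_0 = 2 here, and the expanded ratio factors over Q; C = 2, roots give parameters.
Adjacent-term ratio: r(k) = \frac{1}{7} * (k-\frac{3}{5}) / [(k+1)] - rational in k, leading ratio \frac{1}{7}; with t_0 = 2, classification follows.

The series (x = \frac{1}{7}) is 1F0: upper {-\frac{3}{5}}, lower {-}, prefactor 2. Verdict: the I4 binomial reduction matches (the 1F0 binomial series: exponent 3/5, x = \frac{1}{7}). Value: 2 \cdot \left(\frac{6}{7}\right)^{\frac{3}{5}}.


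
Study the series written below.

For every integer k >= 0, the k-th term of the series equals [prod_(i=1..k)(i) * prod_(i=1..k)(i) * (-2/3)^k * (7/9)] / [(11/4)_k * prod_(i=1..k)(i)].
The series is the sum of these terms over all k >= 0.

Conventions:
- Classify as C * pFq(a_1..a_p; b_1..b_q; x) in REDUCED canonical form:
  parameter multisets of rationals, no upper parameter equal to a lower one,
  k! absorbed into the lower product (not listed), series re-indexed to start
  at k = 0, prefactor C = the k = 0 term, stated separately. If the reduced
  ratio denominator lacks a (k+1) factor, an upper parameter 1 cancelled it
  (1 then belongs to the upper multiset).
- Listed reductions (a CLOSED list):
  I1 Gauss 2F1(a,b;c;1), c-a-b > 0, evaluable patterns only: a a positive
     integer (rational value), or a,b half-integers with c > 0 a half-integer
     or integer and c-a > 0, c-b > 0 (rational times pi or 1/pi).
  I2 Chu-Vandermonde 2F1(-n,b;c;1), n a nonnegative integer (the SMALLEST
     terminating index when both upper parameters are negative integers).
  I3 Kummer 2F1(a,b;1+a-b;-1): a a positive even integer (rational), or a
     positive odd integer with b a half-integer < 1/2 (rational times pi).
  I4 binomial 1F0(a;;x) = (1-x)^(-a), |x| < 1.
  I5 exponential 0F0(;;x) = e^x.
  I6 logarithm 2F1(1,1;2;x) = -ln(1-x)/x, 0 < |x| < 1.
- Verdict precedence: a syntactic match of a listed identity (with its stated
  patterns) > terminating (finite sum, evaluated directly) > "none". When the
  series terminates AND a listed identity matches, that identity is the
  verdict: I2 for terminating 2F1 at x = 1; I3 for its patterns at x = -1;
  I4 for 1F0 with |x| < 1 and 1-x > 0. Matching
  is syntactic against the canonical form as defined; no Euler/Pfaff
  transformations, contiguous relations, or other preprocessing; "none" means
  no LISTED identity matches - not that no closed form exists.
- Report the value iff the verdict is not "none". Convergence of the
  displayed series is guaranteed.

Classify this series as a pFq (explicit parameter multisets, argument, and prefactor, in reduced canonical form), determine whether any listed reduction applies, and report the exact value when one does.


The tell: x = (-2/3) and the product of the first k integers (C = 7/9, x = -2/3) is k!.
Consecutive-term ratio: r(k) = (-2/3) * (k+1) (k+1) / [(k+11/4) (k+1)] - poly over poly, x = (-2/3) from leading terms; C = 7/9 at k = 0.

Canonical form: C = 7/9 times 2F1 with upper {1, 1}, lower {11/4}, x = -2/3. Verdict: none. No listed pattern accepts 2F1(1, 1; 11/4; -2/3).


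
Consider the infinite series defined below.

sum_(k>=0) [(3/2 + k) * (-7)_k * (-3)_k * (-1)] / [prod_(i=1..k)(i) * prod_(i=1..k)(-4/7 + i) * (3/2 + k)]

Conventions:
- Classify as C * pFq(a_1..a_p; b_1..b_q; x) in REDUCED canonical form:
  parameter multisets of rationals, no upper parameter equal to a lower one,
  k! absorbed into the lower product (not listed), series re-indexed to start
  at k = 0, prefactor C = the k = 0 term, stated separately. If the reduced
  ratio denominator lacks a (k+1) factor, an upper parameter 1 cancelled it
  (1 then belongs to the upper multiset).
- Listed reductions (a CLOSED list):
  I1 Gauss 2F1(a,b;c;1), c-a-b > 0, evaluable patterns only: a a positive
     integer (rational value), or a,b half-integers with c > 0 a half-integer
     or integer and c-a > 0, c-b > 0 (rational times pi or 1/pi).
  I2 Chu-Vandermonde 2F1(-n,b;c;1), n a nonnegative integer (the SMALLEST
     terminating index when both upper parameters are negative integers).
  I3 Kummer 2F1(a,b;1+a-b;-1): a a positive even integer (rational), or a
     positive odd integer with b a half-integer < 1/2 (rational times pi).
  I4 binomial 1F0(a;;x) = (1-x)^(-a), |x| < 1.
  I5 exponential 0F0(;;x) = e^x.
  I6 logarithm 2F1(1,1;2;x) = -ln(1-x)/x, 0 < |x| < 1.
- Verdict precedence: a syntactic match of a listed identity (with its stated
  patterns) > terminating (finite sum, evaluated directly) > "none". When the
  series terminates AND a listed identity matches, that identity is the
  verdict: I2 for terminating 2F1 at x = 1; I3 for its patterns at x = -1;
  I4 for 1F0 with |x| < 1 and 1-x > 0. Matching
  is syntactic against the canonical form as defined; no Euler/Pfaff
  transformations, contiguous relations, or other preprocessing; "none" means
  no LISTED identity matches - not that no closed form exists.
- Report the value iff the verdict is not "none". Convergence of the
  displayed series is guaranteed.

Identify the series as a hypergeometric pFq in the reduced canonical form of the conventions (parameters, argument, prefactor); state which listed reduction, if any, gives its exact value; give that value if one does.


Reduced: x = 1, 2F1, upper = {-7, -3}, lower = {3/7}, C = -1. Verdict (x = 1): the Chu-Vandermonde identity I2 applies (terminating 2F1 at x = 1 with n = 3, b = -7, c = 3/7). Exact value: -33748/85.

Key step: from the first term -1: the product of the first k integers (C = -1) is k!.
Ratio: r(k) = 1 * (k-7) (k-3) / [(k+3/7) (k+1)] - rational in k. x = 1; t_0 = -1; negate the roots.


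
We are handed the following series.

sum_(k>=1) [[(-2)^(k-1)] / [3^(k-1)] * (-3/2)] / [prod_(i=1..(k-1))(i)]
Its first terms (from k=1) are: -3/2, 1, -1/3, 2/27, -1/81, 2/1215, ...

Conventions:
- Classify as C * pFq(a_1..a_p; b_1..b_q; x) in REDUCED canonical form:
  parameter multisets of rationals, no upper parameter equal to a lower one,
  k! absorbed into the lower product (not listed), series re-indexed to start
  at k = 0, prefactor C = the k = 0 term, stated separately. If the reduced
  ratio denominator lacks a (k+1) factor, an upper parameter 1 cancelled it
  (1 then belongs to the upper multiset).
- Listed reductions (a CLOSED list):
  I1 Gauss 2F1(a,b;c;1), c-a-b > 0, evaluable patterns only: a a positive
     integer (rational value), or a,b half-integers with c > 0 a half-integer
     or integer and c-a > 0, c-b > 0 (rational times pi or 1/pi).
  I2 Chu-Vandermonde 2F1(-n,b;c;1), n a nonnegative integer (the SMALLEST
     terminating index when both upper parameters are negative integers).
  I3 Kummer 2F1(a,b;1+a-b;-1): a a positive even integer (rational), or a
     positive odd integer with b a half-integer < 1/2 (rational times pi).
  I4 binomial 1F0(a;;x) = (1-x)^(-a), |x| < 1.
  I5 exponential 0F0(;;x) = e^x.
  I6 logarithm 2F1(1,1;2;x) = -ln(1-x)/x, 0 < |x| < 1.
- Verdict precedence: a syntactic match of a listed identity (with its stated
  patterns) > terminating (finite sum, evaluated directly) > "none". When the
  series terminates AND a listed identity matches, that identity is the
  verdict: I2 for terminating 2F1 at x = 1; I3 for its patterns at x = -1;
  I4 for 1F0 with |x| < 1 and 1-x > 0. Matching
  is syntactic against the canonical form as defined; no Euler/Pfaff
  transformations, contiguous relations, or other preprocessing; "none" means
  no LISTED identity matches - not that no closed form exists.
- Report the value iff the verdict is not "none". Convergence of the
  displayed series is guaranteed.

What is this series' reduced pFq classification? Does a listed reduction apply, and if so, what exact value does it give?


Structural cue: x = (-2/3) and the product of the first k integers (prefactor -3/2) is k!.
Adjacent-term ratio: r(k) = (-2/3) * 1 / [(k+1)] ; factor over Q: parameters, x = (-2/3), and C = -3/2.

Reduced: x = -2/3, 0F0, upper = {-}, lower = {-}, C = -3/2. Verdict (x = -2/3): the exponential series (I5) applies (the 0F0 exponential series at x = -2/3). Its exact value is (-3/2) * e^(-2/3).


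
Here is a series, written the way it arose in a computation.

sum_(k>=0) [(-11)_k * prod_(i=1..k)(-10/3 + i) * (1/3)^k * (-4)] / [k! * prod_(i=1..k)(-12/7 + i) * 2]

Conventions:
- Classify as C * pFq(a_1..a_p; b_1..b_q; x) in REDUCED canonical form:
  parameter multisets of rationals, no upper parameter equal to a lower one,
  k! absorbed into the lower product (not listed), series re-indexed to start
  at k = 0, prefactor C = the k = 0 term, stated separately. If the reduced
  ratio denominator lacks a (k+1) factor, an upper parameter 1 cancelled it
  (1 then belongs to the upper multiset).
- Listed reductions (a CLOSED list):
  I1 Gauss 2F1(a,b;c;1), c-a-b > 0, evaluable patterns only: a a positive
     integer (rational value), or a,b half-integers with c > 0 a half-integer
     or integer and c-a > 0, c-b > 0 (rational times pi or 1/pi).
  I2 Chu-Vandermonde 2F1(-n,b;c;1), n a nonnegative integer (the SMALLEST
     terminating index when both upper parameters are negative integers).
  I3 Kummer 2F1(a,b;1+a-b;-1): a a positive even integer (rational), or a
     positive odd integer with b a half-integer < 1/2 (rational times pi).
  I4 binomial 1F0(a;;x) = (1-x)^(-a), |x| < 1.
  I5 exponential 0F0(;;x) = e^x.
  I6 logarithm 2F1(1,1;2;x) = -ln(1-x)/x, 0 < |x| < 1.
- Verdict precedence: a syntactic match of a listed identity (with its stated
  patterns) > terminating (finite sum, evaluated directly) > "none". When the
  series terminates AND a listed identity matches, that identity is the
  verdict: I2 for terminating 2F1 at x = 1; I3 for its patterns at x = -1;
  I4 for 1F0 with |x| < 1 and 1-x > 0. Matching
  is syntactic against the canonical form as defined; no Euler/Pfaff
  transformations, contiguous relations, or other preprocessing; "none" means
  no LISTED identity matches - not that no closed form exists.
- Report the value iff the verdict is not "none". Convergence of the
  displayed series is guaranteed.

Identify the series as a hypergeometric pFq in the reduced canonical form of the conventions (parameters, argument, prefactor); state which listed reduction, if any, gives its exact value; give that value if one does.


The series (x = 1/3) is 2F1: upper {-11, -7/3}, lower {-5/7}, prefactor -2. Verdict: terminating. (-11)_k vanishes past k = 11, leaving a 12-term sum, computed directly. Its exact value is 1015374051925034915032/4077495940526540415.

Key observation: with t_0 = -2, the constant factors (C = -2, x = 1/3) combine into one prefactor.
Adjacent-term ratio: r(k) = (1/3) * (k-11) (k-7/3) / [(k-5/7) (k+1)] - poly over poly, x = (1/3) from leading terms; C = -2 at k = 0.


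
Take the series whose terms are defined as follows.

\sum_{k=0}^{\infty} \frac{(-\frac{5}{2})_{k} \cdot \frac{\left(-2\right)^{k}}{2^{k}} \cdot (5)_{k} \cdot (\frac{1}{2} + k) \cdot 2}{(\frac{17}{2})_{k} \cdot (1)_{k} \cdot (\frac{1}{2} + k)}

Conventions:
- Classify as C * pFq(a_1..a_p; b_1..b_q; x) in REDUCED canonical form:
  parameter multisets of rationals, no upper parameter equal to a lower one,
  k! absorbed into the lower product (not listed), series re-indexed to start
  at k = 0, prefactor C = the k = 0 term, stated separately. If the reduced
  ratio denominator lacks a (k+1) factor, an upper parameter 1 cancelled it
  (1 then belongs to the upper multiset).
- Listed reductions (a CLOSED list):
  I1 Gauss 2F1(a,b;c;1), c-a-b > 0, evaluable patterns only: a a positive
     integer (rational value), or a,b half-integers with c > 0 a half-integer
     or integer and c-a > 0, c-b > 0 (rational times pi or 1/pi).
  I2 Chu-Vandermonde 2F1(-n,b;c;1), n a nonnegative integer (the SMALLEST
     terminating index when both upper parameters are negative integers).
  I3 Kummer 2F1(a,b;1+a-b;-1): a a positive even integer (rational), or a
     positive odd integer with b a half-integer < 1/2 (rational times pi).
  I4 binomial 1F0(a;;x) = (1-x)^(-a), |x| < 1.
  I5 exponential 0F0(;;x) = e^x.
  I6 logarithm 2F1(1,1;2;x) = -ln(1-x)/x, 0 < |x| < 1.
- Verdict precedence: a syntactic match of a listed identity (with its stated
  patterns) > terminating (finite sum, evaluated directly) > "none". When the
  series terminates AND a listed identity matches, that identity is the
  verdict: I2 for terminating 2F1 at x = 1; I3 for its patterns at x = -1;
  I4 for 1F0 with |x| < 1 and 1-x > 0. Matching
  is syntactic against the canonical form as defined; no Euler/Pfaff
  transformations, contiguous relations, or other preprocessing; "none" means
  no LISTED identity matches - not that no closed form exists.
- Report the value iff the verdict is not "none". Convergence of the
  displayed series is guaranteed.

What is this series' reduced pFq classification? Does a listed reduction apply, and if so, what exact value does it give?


At argument -1: a 2F1 with upper {-\frac{5}{2}, 5}, lower {\frac{17}{2}}, scaled by C = 2. Verdict: this is Kummer (I3) (x = -1; c = \frac{17}{2} equals 1+a-b for upper {-\frac{5}{2}, 5}: listed pattern). Hence: \frac{135135}{65536} \cdot \pi.

Key step: t_0 being 2, k + 1/2 divides numerator and denominator alike; C = 2, x = -1 after cancelling.
Ratio: r(k) = -1 * (k-\frac{5}{2}) (k+5) / [(k+\frac{17}{2}) (k+1)] ; factor over Q: parameters, x = -1, and C = 2.


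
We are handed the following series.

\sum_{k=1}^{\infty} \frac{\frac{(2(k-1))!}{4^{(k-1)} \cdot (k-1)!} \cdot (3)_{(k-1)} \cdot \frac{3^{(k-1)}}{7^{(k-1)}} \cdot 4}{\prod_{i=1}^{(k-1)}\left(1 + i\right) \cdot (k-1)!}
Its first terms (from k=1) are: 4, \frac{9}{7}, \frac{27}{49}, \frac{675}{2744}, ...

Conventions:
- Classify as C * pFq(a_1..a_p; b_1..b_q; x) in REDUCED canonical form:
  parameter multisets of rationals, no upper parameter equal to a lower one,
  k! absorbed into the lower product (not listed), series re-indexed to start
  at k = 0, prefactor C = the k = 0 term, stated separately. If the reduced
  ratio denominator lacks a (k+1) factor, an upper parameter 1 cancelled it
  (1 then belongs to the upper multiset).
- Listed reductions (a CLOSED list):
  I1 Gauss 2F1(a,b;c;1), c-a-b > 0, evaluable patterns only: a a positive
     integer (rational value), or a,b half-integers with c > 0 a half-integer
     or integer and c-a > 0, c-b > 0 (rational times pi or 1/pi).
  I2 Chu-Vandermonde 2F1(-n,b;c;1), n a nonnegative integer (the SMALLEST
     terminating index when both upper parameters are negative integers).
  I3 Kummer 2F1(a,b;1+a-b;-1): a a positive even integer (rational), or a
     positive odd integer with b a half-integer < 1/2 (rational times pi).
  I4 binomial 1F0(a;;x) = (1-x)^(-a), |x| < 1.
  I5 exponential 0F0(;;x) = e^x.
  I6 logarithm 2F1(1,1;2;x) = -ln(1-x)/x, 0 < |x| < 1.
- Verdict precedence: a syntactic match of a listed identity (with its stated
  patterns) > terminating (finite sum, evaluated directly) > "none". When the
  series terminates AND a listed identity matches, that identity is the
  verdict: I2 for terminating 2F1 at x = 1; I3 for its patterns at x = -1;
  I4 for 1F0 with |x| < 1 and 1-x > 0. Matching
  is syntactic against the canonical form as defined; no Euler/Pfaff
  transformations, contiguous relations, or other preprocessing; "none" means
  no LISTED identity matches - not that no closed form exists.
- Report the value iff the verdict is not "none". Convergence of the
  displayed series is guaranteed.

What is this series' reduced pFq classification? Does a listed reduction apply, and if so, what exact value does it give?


This is 4 * 2F1(\frac{1}{2}, 3; 2; \frac{3}{7}) in reduced canonical form. Verdict: none - at argument \frac{3}{7} the multisets {\frac{1}{2}, 3} ; {2} match no listed identity.

First insight: t_0 being 4, the (2k)!/(4^k k!) block (C = 4) is the Pochhammer (1/2)_k.
Consecutive-term ratio: r(k) = \frac{3}{7} * (k+\frac{1}{2}) (k+3) / [(k+2) (k+1)] - rational; roots negated = parameters, x = \frac{3}{7}, C = 4.


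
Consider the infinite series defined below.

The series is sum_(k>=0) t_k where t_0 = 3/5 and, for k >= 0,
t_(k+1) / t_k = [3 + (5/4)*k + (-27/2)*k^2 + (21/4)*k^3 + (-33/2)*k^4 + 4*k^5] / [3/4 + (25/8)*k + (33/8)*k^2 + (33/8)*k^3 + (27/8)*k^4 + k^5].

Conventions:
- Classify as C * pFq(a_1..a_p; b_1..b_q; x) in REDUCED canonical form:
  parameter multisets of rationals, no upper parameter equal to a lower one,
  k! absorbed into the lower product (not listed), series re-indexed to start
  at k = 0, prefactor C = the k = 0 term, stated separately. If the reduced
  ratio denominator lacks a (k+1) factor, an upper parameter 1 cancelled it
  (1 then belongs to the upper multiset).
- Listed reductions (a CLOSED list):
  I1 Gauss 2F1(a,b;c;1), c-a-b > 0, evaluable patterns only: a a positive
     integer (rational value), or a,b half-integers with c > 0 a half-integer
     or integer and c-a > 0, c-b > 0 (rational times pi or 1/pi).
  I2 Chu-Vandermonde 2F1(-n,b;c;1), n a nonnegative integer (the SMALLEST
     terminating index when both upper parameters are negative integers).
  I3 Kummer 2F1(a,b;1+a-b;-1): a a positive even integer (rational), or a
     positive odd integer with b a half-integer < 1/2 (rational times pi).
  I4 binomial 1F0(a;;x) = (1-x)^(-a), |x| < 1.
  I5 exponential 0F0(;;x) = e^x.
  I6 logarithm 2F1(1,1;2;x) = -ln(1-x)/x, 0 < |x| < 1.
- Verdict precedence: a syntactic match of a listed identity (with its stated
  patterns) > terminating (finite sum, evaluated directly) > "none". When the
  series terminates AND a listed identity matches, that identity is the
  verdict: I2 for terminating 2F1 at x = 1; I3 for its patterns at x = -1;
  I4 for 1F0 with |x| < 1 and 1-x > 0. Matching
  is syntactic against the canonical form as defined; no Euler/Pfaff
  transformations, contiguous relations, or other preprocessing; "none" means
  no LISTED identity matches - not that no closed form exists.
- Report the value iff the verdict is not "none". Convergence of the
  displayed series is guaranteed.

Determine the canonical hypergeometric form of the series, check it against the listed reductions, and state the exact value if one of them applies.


Reduced: x = 4, 2F1, upper = {-4, -1/2}, lower = {2}, C = 3/5. Verdict: terminating. With -4 upstairs the series is a 5-term polynomial sum; evaluated term by term. Exact value: 9/5.

First insight: x = 4 and the parameter 3/8 appears in both the upper and lower lists and cancels (alongside the other common factor).
Term ratio: r(k) = 4 * (k-4) (k-1/2) / [(k+2) (k+1)] ; factor over Q: parameters, x = 4, and C = 3/5.


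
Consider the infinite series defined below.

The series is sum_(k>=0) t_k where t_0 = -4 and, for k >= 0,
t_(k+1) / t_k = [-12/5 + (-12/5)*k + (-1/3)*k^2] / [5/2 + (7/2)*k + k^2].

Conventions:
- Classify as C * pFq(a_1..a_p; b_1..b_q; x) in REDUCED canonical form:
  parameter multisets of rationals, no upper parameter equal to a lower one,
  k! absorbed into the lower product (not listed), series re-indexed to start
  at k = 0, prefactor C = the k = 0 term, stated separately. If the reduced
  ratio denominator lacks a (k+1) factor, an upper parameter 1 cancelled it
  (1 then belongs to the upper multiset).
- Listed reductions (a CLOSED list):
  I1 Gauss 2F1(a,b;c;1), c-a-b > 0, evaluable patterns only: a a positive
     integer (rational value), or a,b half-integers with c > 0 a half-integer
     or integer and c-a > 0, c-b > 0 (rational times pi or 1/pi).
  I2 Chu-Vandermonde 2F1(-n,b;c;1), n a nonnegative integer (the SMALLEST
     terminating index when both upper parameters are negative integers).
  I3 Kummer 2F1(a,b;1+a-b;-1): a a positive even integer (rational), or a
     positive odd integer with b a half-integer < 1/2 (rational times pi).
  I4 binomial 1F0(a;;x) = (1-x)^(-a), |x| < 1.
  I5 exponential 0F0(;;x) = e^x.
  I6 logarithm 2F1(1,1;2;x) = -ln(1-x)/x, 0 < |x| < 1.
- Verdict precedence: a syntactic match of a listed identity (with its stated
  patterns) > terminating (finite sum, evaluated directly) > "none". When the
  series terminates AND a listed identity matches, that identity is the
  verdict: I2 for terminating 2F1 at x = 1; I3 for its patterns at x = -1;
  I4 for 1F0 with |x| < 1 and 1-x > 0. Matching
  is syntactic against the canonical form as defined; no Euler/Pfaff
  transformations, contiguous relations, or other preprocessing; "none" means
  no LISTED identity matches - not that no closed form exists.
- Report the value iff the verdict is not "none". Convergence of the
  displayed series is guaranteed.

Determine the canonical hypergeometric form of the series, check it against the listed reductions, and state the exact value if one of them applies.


Reduced: x = -1/3, 2F1, upper = {6/5, 6}, lower = {5/2}, C = -4. Verdict: none (x = -1/3): each listed identity misses the multisets {6/5, 6} ; {5/2}.

Key step: with t_0 = -4, roots of the ratio polynomials (C = -4, x = -1/3) are the negated parameters.
Adjacent-term ratio: r(k) = (-1/3) * (k+6/5) (k+6) / [(k+5/2) (k+1)] ; factor over Q: parameters, x = (-1/3), and C = -4.
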